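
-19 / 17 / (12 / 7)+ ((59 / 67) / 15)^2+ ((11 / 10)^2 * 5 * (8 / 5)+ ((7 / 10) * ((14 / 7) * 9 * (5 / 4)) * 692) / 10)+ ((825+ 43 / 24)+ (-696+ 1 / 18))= 18769620507 / 15262600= 1229.78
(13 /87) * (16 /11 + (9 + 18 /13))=1.77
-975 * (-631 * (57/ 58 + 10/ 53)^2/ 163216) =7977746235225/ 1542305674816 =5.17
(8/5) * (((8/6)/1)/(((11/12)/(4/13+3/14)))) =1216/1001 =1.21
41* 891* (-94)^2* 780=251774574480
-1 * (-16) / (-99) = -16 / 99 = -0.16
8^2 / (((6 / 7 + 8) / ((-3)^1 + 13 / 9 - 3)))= -9184 / 279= -32.92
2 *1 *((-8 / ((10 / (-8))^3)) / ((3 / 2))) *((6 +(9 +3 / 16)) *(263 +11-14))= 539136 / 25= 21565.44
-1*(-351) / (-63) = -5.57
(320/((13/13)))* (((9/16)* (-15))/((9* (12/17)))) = -425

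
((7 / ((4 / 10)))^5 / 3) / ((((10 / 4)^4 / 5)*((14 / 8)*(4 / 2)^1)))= 60025 / 3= 20008.33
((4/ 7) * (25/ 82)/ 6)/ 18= 25/ 15498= 0.00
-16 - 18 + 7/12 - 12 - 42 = -1049/12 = -87.42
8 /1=8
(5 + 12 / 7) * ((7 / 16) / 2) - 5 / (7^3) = 15961 / 10976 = 1.45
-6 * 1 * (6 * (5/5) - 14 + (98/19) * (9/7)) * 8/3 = 416/19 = 21.89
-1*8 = -8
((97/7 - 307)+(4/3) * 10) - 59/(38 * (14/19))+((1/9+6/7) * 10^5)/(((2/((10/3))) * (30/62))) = 755760613/2268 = 333227.78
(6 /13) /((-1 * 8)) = -0.06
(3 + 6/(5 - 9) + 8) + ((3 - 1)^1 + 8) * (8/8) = 39/2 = 19.50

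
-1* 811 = -811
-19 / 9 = -2.11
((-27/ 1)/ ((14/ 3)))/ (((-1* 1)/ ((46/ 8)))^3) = 985527/ 896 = 1099.92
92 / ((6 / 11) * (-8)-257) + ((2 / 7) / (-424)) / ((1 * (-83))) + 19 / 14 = 15475807 / 15396500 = 1.01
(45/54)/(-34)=-5/204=-0.02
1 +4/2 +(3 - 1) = 5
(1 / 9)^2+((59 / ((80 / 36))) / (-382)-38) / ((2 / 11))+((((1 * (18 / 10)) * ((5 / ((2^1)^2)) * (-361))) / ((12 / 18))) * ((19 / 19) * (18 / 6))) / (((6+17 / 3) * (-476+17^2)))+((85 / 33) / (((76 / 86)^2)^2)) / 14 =-87576232254817561 / 422272130243040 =-207.39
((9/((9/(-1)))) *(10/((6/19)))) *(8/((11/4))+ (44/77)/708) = -3767605/40887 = -92.15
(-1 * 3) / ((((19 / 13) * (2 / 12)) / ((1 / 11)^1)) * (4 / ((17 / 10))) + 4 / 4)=-1989 / 4843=-0.41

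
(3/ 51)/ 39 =1/ 663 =0.00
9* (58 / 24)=87 / 4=21.75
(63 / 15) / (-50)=-21 / 250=-0.08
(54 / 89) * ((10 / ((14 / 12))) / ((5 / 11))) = 7128 / 623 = 11.44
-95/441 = -0.22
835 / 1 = 835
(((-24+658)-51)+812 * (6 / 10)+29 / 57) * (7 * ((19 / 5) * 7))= 14952448 / 75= 199365.97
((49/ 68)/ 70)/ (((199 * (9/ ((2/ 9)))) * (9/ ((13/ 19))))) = 91/ 937158660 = 0.00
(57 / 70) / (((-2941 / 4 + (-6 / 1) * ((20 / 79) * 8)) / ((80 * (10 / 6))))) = -240160 / 1653253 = -0.15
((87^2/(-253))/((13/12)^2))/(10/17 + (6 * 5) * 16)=-9264456/174662345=-0.05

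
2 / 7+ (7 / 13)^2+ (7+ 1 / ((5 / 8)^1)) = 54274 / 5915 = 9.18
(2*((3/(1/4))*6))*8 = 1152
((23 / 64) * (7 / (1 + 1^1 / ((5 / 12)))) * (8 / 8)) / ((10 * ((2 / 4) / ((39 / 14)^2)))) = 34983 / 30464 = 1.15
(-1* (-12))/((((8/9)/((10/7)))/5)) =96.43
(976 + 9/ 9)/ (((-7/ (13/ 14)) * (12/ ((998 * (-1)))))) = 6337799/ 588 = 10778.57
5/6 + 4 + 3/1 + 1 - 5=23/6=3.83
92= 92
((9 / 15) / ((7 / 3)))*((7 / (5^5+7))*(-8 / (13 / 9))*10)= -12 / 377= -0.03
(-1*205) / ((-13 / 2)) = 410 / 13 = 31.54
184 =184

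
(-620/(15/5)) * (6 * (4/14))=-2480/7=-354.29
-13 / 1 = -13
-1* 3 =-3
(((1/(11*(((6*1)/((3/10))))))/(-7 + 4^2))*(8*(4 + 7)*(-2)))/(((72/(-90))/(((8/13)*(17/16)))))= 17/234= 0.07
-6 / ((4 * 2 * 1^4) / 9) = -27 / 4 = -6.75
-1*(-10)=10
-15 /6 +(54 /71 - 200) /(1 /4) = -113523 /142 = -799.46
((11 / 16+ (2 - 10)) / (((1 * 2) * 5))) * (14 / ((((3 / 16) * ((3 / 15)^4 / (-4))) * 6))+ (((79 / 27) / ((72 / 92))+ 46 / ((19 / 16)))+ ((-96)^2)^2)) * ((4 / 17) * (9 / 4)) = -10191996434399 / 310080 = -32868925.55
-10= -10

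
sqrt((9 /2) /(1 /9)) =9* sqrt(2) /2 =6.36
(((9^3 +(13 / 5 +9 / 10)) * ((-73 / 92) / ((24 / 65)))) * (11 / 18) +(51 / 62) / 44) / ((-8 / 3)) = 26074288439 / 72281088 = 360.73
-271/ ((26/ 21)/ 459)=-2612169/ 26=-100468.04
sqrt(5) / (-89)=-sqrt(5) / 89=-0.03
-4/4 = -1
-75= -75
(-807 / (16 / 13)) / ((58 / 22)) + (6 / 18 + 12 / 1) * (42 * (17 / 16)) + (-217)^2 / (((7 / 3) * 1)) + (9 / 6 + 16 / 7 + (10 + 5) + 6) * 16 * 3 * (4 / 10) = 340366879 / 16240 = 20958.55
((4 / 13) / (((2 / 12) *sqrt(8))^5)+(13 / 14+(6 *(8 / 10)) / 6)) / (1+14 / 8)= 22 / 35+486 *sqrt(2) / 143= 5.43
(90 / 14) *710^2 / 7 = 22684500 / 49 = 462948.98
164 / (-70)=-82 / 35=-2.34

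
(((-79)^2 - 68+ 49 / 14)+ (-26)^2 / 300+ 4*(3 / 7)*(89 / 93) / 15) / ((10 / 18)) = 603365943 / 54250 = 11121.95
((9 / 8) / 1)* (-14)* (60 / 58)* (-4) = 1890 / 29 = 65.17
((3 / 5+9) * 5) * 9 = 432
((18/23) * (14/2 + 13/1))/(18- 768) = -12/575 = -0.02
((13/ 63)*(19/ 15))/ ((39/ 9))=19/ 315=0.06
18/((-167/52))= -936/167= -5.60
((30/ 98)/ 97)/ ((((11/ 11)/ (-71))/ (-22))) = 23430/ 4753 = 4.93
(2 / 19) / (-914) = -1 / 8683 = -0.00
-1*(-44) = 44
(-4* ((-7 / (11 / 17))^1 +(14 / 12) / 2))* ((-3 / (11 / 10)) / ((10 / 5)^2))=-6755 / 242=-27.91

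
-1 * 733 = -733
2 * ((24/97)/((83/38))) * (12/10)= 10944/40255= 0.27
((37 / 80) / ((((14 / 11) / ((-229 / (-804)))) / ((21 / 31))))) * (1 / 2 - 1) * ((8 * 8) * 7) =-652421 / 41540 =-15.71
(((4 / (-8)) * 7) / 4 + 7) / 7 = 7 / 8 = 0.88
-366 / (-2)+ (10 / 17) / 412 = 640871 / 3502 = 183.00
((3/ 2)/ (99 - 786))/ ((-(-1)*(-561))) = 0.00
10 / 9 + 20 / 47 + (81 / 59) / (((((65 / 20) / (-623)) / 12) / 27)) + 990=-27342525164 / 324441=-84275.80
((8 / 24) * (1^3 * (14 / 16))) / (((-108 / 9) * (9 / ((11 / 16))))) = -77 / 41472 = -0.00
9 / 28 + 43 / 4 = 155 / 14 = 11.07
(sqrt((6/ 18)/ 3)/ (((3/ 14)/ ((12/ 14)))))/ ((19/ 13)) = 52/ 57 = 0.91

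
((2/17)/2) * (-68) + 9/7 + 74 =499/7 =71.29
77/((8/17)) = 1309/8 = 163.62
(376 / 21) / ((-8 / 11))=-517 / 21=-24.62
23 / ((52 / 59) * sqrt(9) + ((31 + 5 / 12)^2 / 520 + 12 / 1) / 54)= 422081280 / 53245367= 7.93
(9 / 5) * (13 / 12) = 39 / 20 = 1.95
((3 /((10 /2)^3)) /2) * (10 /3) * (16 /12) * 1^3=4 /75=0.05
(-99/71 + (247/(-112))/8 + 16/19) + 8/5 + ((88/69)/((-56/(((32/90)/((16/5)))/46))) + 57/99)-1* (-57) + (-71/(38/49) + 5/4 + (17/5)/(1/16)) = 4262402002981/189903111552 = 22.45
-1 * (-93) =93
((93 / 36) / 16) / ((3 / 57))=589 / 192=3.07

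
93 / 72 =31 / 24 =1.29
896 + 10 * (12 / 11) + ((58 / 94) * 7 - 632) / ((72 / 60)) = 1190677 / 3102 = 383.84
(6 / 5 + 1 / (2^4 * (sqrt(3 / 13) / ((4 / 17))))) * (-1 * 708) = -871.27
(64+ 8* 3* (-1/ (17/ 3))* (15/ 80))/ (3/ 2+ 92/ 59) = 126791/ 6137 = 20.66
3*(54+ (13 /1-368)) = -903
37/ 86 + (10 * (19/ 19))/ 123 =5411/ 10578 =0.51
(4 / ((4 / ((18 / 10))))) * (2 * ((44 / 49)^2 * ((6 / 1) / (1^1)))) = 209088 / 12005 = 17.42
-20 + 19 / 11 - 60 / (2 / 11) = -3831 / 11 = -348.27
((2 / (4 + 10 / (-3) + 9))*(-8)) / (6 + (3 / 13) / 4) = -832 / 3045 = -0.27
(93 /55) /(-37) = -93 /2035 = -0.05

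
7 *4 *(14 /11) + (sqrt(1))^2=403 /11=36.64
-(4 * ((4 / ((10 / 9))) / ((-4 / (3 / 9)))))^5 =2.49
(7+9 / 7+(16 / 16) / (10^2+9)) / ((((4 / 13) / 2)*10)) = 82277 / 15260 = 5.39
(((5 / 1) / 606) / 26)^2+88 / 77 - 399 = -691380527585 / 1737760752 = -397.86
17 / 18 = 0.94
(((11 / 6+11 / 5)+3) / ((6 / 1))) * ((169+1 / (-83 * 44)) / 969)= 43408819 / 212327280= 0.20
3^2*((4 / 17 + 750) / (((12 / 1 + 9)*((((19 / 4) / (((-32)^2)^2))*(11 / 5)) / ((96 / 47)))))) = 11004511518720 / 166991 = 65898829.99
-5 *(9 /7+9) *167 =-60120 /7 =-8588.57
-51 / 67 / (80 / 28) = -357 / 1340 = -0.27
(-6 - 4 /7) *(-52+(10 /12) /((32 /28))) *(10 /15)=56603 /252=224.62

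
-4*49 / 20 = -49 / 5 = -9.80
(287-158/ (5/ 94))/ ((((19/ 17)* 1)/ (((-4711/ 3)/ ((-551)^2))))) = 12.42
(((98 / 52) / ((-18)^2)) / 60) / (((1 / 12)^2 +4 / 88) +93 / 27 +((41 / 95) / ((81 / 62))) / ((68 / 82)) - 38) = -174097 / 61246365882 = -0.00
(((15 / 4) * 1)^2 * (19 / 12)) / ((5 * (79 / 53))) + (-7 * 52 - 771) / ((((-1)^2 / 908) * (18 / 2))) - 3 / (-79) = -5210474807 / 45504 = -114505.86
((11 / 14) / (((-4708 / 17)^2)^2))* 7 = 83521 / 89327077852672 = 0.00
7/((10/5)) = 7/2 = 3.50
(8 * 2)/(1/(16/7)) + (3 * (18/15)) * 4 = 1784/35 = 50.97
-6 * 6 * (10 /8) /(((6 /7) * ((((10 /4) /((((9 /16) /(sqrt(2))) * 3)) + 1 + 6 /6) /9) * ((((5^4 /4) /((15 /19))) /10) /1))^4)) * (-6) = 21274879815691960889088 /258724662468828125-3008720604923259899904 * sqrt(2) /51744932493765625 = 0.05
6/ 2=3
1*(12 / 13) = 12 / 13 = 0.92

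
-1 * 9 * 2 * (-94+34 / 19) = 31536 / 19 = 1659.79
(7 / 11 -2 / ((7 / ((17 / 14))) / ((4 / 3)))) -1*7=-11038 / 1617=-6.83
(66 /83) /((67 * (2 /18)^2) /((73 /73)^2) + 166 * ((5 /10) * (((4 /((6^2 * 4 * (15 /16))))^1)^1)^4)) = 21921941250 /22805339209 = 0.96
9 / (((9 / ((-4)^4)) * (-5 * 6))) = -128 / 15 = -8.53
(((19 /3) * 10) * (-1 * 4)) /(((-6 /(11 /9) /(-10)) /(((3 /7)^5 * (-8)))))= 1003200 /16807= 59.69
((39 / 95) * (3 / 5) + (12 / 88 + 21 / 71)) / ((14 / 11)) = 503379 / 944300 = 0.53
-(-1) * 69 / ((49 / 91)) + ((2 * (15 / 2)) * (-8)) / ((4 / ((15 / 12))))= 1269 / 14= 90.64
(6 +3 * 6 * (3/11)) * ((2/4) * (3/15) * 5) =60/11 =5.45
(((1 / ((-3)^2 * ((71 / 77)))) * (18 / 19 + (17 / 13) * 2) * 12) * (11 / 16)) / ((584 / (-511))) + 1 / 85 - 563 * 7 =-3944.09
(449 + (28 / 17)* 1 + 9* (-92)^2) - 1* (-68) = 76694.65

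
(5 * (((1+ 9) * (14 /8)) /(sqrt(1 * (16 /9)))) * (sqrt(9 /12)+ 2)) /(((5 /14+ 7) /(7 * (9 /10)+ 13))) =141855 * sqrt(3) /1648+ 141855 /412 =493.40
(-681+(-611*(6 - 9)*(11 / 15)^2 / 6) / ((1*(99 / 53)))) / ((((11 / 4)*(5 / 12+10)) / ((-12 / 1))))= 76858784 / 309375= 248.43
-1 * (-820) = 820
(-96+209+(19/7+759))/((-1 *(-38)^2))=-6123/10108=-0.61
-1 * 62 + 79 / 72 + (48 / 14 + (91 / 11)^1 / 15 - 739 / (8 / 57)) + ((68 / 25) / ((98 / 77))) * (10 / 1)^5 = 1444156477 / 6930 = 208391.99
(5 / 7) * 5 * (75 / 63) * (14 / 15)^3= 280 / 81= 3.46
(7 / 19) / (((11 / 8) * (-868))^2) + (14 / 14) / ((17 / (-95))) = -1469210367 / 262911341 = -5.59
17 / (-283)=-17 / 283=-0.06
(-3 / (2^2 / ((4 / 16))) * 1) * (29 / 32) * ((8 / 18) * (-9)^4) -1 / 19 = -1205165 / 2432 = -495.54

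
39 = 39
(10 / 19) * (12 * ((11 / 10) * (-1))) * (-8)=1056 / 19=55.58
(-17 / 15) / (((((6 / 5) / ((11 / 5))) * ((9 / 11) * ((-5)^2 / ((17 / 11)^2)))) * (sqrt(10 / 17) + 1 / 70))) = 584647 / 99190575-481474 * sqrt(170) / 19838115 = -0.31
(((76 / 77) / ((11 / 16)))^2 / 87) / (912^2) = 0.00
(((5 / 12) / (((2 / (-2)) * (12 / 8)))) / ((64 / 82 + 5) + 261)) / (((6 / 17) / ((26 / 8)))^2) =-10012405 / 113405184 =-0.09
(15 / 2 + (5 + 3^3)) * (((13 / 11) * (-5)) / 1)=-5135 / 22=-233.41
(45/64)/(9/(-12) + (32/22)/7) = -3465/2672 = -1.30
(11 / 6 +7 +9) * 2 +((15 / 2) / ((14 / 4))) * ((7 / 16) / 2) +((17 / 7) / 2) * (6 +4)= 32443 / 672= 48.28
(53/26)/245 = 53/6370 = 0.01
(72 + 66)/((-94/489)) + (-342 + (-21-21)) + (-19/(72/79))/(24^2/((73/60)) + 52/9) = -130445482763/118378336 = -1101.94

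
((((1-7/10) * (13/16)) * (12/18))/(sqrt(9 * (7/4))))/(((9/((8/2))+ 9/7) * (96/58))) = 0.01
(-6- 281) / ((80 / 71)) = -254.71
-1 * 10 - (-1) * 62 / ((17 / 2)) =-46 / 17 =-2.71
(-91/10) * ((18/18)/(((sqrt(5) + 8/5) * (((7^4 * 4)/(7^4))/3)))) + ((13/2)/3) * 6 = 1066/61 - 1365 * sqrt(5)/488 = 11.22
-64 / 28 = -16 / 7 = -2.29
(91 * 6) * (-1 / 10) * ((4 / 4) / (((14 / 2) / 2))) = -78 / 5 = -15.60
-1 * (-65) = 65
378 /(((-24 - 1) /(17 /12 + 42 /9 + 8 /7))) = -5463 /50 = -109.26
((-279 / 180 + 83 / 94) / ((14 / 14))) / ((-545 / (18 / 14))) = 5643 / 3586100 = 0.00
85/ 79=1.08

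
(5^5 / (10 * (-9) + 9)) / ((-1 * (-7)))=-3125 / 567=-5.51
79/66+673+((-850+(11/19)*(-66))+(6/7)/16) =-7512563/35112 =-213.96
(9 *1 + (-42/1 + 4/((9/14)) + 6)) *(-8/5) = 1496/45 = 33.24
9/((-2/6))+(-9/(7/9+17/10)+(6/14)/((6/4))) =-47371/1561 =-30.35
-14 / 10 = -7 / 5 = -1.40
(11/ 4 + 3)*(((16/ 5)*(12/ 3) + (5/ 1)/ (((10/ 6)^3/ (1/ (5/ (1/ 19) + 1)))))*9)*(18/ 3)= 6364629/ 1600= 3977.89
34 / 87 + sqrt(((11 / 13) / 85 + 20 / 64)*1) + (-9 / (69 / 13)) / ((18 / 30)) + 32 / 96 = -1402 / 667 + sqrt(6299605) / 4420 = -1.53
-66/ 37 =-1.78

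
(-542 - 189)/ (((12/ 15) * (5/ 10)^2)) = -3655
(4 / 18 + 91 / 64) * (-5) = -8.22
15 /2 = 7.50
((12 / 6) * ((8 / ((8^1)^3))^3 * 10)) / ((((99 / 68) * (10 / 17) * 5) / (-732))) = -17629 / 1351680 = -0.01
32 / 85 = 0.38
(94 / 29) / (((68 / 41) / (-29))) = -1927 / 34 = -56.68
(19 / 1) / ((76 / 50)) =25 / 2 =12.50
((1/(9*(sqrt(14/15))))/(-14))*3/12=-sqrt(210)/7056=-0.00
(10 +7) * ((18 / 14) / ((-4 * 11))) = -153 / 308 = -0.50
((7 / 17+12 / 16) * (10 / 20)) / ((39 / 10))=395 / 2652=0.15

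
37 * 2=74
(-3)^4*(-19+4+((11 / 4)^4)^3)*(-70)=-8896730996893635 / 8388608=-1060572981.46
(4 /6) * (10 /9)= 20 /27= 0.74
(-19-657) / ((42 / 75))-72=-8954 / 7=-1279.14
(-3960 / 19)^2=43439.34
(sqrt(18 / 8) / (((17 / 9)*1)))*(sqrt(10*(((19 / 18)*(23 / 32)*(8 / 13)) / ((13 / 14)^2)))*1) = 63*sqrt(28405) / 5746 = 1.85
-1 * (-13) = 13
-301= -301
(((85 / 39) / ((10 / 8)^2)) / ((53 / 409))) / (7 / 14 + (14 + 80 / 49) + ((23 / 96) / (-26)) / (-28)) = 1395494912 / 2091515945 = 0.67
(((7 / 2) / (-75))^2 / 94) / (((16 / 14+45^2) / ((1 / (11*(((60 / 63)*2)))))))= 2401 / 4399566600000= 0.00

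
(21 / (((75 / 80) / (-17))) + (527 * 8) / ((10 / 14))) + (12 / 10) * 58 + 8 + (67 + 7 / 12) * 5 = 356227 / 60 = 5937.12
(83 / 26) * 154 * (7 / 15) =44737 / 195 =229.42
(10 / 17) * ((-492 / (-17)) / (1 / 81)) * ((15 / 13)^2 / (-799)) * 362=-32459454000 / 39023959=-831.78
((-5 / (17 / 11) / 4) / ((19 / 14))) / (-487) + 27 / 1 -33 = -1887227 / 314602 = -6.00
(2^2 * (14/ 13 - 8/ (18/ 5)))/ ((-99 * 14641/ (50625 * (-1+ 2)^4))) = 335000/ 2093663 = 0.16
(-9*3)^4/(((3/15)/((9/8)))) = 2989355.62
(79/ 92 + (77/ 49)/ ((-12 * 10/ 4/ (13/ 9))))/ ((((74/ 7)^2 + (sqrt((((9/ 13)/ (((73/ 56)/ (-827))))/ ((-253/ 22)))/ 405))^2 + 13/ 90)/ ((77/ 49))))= 710655803/ 64681197786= 0.01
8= 8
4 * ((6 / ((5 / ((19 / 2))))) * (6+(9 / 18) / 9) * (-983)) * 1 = -4071586 / 15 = -271439.07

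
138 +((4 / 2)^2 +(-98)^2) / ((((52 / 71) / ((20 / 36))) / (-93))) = -26428628 / 39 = -677657.13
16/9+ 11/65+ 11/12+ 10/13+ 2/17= 149197/39780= 3.75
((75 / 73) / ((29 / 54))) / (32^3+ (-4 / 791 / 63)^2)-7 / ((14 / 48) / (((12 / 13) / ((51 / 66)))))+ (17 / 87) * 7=-5394882242226106729 / 197601641893210776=-27.30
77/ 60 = 1.28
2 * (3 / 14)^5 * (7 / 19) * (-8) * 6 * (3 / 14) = -2187 / 638666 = -0.00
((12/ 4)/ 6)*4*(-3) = -6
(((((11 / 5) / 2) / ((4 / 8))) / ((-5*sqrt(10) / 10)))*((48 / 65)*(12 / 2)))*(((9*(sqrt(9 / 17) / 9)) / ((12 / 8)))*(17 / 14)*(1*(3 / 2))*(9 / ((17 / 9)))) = -384912*sqrt(170) / 193375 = -25.95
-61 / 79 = -0.77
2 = 2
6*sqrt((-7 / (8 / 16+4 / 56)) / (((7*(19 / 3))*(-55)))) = 0.43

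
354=354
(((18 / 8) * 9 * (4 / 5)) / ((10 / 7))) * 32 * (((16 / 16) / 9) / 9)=112 / 25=4.48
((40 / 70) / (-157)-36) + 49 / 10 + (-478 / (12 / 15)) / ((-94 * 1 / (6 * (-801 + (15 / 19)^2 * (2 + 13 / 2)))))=-11328946364061 / 372934660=-30377.83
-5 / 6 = -0.83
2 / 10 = 0.20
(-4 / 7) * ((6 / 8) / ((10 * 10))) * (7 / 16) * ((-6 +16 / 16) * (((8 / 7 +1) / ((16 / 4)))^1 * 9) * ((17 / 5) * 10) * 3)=4131 / 896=4.61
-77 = -77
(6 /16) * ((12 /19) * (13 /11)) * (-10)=-585 /209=-2.80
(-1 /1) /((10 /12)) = -6 /5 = -1.20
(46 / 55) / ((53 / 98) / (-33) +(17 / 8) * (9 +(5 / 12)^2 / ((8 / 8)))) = 2596608 / 60470735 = 0.04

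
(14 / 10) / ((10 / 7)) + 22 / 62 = 2069 / 1550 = 1.33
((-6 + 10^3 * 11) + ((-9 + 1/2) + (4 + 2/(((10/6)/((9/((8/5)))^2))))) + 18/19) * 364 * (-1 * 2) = -610180207/76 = -8028686.93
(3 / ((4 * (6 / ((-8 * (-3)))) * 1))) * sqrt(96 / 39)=12 * sqrt(26) / 13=4.71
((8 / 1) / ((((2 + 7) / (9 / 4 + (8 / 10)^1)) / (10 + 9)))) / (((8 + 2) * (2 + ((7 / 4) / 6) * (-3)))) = 9272 / 2025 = 4.58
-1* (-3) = 3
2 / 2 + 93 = 94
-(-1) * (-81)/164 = -81/164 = -0.49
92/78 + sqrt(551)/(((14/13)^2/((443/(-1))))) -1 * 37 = -74867 * sqrt(551)/196 -1397/39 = -9002.06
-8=-8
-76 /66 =-38 /33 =-1.15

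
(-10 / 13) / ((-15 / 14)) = 0.72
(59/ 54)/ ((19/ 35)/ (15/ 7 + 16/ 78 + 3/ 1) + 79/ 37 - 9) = -0.16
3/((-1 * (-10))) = 3/10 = 0.30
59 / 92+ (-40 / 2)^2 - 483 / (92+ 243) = 12303329 / 30820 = 399.20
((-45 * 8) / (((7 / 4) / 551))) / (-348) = 2280 / 7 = 325.71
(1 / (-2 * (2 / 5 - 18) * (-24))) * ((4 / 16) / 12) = -5 / 202752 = -0.00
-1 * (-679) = 679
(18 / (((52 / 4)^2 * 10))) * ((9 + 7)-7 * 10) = -486 / 845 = -0.58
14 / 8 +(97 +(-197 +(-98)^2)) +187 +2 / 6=116317 / 12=9693.08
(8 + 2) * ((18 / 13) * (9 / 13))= 1620 / 169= 9.59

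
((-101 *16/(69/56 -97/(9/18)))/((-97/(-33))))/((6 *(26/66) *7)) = 2346432/13612495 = 0.17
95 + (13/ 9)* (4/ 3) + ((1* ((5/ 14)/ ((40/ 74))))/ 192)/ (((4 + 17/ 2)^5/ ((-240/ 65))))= 2325654295876/ 23994140625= 96.93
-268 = -268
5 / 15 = 1 / 3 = 0.33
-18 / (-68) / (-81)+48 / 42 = 2441 / 2142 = 1.14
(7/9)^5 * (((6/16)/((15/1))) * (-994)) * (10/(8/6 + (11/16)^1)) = -66824632/1909251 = -35.00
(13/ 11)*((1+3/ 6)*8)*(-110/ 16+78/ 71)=-81.92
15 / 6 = 5 / 2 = 2.50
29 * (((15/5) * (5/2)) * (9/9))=435/2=217.50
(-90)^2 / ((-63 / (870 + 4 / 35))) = -5481720 / 49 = -111871.84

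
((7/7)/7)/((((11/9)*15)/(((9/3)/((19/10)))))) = 18/1463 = 0.01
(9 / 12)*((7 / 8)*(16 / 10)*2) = 21 / 10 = 2.10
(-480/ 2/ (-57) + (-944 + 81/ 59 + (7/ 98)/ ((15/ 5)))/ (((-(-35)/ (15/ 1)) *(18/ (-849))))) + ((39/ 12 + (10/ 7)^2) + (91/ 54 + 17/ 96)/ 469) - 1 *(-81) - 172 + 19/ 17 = 146518542350857/ 7722201312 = 18973.68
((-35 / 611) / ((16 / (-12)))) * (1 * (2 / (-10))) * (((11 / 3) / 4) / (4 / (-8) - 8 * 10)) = 11 / 112424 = 0.00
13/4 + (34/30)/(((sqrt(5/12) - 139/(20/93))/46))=3.17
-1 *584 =-584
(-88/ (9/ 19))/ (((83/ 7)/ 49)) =-573496/ 747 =-767.73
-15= -15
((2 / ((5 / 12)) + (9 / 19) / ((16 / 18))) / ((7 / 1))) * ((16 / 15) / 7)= 386 / 3325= 0.12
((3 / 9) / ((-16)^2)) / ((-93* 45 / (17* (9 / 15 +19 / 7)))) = -493 / 28123200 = -0.00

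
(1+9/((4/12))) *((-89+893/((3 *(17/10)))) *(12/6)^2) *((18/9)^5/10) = 7868672/255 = 30857.54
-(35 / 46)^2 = -0.58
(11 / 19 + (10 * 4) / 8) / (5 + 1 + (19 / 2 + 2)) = 212 / 665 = 0.32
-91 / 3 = -30.33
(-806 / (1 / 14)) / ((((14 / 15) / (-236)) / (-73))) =-208286520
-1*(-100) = 100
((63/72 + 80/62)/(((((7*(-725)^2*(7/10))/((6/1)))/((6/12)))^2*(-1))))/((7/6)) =-0.00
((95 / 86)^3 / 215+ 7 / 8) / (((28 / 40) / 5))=301288525 / 47863214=6.29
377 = 377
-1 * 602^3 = -218167208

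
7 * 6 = 42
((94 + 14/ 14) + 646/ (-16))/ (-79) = -437/ 632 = -0.69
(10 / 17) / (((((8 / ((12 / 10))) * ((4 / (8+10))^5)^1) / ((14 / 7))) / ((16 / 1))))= 177147 / 34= 5210.21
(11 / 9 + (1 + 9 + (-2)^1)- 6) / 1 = 29 / 9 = 3.22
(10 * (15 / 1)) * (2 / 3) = 100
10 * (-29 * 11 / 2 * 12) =-19140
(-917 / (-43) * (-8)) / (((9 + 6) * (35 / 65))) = -13624 / 645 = -21.12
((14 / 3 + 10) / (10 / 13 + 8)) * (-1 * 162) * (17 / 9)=-9724 / 19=-511.79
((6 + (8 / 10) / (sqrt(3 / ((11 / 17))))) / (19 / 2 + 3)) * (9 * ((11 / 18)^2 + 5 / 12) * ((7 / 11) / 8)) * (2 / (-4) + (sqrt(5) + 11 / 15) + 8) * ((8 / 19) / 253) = 896 * (30 * sqrt(5) + 247) * (2 * sqrt(561) + 765) / 45507268125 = 0.01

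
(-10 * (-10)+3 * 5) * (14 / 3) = 1610 / 3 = 536.67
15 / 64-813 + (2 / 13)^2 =-812.74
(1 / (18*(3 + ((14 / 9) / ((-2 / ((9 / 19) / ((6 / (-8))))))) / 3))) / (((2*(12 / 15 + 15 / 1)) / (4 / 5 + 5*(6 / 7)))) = 0.00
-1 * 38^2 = -1444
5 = 5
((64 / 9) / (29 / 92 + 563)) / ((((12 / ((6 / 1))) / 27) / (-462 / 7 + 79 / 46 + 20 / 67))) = -12620736 / 1157425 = -10.90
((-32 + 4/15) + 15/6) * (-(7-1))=877/5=175.40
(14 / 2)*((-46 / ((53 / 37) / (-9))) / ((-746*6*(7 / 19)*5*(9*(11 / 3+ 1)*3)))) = -16169 / 8302980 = -0.00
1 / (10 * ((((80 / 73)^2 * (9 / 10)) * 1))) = 5329 / 57600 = 0.09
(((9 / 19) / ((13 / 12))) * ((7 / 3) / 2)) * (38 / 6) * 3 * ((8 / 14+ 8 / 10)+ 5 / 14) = 1089 / 65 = 16.75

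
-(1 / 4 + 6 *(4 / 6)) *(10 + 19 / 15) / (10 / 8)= -2873 / 75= -38.31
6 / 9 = 2 / 3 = 0.67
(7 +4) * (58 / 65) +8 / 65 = 646 / 65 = 9.94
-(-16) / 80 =1 / 5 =0.20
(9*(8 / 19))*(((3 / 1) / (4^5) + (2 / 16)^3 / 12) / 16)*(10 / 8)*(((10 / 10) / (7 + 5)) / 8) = 0.00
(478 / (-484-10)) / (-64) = 239 / 15808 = 0.02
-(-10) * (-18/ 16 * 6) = -135/ 2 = -67.50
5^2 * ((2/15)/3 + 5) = 1135/9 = 126.11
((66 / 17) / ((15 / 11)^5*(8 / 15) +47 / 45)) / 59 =478321470 / 25871780191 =0.02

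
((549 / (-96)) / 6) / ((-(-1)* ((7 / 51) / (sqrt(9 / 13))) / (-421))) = 3929193* sqrt(13) / 5824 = 2432.50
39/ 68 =0.57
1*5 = 5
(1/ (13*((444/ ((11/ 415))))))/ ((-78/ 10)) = -11/ 18683964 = -0.00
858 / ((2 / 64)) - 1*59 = 27397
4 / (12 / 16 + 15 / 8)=32 / 21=1.52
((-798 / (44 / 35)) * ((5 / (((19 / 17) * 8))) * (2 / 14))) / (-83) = 8925 / 14608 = 0.61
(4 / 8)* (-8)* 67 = -268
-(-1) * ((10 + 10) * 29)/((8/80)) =5800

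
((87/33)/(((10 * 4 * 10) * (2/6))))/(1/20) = 87/220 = 0.40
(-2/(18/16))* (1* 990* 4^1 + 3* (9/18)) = -7042.67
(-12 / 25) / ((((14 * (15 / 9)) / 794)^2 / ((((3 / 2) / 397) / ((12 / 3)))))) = -0.53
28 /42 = 2 /3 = 0.67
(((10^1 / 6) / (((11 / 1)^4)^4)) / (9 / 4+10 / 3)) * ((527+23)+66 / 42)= 7020 / 1959129391455940319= 0.00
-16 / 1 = -16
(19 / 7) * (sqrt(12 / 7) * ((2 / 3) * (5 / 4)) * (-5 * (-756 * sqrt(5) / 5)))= 3420 * sqrt(105) / 7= 5006.37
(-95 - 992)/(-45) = 1087/45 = 24.16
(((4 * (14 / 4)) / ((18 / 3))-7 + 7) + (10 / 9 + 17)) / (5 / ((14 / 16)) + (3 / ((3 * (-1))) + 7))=644 / 369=1.75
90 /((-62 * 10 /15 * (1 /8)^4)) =-276480 /31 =-8918.71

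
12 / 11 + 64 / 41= 1196 / 451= 2.65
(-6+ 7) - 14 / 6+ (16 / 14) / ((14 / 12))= -52 / 147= -0.35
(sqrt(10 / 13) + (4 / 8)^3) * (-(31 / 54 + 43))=-181 * sqrt(130) / 54 - 2353 / 432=-43.66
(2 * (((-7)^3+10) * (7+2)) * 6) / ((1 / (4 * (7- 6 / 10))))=-920678.40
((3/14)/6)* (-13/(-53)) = 13/1484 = 0.01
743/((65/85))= 12631/13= 971.62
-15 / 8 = -1.88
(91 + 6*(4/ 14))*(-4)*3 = -7788/ 7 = -1112.57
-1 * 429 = -429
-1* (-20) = 20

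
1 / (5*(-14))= -1 / 70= -0.01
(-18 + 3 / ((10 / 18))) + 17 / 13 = -734 / 65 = -11.29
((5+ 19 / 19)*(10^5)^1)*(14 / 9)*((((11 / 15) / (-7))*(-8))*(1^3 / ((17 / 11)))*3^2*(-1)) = -77440000 / 17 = -4555294.12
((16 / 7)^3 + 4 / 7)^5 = 1456460015899231232 / 4747561509943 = 306780.65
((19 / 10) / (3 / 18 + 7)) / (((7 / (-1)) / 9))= -513 / 1505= -0.34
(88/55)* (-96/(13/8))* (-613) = 3766272/65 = 57942.65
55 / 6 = 9.17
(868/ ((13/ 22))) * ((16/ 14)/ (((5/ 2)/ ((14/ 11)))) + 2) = 246512/ 65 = 3792.49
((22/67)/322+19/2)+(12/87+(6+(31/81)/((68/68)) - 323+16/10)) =-77378786717/253386630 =-305.38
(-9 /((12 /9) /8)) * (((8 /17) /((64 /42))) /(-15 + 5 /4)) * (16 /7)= 2592 /935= 2.77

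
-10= -10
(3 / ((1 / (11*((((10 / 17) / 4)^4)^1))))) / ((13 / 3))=61875 / 17372368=0.00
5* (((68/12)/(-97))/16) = -85/4656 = -0.02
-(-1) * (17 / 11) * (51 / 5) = 867 / 55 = 15.76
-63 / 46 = -1.37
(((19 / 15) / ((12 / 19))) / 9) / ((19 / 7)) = 133 / 1620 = 0.08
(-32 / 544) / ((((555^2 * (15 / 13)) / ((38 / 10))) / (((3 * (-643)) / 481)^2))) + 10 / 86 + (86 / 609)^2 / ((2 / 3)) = 67055155593015176 / 458711595667154375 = 0.15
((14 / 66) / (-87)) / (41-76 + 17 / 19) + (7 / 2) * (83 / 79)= 540459031 / 146972232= 3.68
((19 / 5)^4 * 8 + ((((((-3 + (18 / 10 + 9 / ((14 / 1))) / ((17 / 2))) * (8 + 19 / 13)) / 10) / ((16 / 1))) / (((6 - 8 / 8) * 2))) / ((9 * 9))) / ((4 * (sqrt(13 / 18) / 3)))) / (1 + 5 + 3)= 1042568 / 5625 - 11029 * sqrt(26) / 2895984000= 185.35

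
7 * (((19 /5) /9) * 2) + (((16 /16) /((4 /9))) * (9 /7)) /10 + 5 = 5645 /504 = 11.20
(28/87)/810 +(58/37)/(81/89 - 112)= -176761604/12889632465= -0.01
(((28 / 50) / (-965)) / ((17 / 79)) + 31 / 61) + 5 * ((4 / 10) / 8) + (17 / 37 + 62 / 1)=234060246157 / 3702608500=63.21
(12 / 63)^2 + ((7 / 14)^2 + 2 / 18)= 701 / 1764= 0.40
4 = 4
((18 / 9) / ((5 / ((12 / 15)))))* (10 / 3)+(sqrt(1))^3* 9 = 151 / 15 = 10.07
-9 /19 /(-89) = 9 /1691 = 0.01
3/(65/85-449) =-17/2540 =-0.01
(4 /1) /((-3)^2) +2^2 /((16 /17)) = 169 /36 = 4.69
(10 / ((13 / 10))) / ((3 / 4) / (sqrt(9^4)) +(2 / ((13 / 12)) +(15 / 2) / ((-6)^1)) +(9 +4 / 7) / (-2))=-18900 / 10271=-1.84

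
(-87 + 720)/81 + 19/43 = 9586/1161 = 8.26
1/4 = 0.25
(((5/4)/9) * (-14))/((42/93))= -155/36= -4.31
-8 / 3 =-2.67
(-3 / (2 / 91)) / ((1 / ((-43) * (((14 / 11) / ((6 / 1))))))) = 27391 / 22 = 1245.05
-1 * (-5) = 5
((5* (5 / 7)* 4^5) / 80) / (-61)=-320 / 427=-0.75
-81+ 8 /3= -235 /3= -78.33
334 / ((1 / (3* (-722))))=-723444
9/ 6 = 3/ 2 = 1.50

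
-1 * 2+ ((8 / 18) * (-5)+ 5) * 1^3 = 7 / 9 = 0.78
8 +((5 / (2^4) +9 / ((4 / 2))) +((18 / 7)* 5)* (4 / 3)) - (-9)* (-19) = -15797 / 112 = -141.04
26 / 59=0.44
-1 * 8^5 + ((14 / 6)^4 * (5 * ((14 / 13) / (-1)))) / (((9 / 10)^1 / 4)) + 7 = -317198797 / 9477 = -33470.38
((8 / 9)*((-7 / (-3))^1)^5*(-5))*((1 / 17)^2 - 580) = 178289.93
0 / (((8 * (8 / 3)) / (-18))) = 0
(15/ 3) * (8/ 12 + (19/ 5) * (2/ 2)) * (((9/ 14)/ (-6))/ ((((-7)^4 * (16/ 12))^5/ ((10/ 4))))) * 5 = -407025/ 4575607718570262585344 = -0.00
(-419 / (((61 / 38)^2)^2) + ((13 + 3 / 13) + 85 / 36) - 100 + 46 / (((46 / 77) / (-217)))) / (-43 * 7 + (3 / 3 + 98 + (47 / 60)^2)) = 10922770434742700 / 130495431461603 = 83.70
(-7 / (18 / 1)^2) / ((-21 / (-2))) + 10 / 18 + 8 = 8.55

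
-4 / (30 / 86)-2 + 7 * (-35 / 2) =-4079 / 30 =-135.97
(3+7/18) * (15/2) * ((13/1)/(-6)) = -55.07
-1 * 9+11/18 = -151/18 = -8.39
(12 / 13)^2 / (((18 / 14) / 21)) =2352 / 169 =13.92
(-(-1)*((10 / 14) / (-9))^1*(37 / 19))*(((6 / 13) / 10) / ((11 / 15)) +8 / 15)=-47323 / 513513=-0.09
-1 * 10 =-10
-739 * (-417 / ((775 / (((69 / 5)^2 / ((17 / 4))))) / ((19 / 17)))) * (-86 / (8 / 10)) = -2397346046262 / 1119875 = -2140726.46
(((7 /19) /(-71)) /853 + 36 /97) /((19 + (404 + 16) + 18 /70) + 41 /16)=23197671280 /27616317201171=0.00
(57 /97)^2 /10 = 3249 /94090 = 0.03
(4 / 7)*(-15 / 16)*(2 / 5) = -3 / 14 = -0.21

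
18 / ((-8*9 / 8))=-2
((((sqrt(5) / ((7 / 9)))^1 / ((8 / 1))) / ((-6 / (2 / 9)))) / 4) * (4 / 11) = -sqrt(5) / 1848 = -0.00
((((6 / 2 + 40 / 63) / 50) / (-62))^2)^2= 2750058481 / 1454819029568100000000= 0.00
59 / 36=1.64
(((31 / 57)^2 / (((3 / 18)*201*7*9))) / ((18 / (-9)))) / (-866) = 961 / 11876349114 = 0.00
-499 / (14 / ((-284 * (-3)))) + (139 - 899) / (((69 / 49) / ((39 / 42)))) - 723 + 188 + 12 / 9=-5055809 / 161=-31402.54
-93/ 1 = -93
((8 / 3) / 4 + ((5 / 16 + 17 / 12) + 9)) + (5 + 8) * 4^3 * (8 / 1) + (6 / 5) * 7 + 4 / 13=20829443 / 3120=6676.10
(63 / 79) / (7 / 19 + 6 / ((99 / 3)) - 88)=-1881 / 206269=-0.01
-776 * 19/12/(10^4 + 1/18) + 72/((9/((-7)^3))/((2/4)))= -246983488/180001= -1372.12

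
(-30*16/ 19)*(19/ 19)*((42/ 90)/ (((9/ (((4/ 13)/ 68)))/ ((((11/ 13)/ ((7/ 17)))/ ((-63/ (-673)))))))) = -236896/ 1820637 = -0.13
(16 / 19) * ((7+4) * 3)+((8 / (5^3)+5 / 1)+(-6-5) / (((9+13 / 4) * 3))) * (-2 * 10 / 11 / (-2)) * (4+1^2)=7595818 / 153615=49.45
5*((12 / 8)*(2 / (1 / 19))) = 285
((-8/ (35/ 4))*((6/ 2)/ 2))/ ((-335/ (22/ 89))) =1056/ 1043525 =0.00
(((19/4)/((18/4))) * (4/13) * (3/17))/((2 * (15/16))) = 304/9945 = 0.03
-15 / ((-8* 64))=15 / 512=0.03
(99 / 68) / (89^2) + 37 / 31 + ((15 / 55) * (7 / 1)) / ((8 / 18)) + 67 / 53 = 32870600985 / 4867311922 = 6.75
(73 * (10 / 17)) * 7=5110 / 17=300.59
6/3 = 2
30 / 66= 5 / 11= 0.45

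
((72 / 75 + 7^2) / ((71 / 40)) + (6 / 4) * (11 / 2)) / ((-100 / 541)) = -27960503 / 142000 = -196.90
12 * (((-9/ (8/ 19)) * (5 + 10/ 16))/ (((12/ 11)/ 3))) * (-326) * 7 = 289739835/ 32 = 9054369.84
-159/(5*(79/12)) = -4.83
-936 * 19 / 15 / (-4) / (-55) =-1482 / 275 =-5.39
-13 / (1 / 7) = -91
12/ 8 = 3/ 2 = 1.50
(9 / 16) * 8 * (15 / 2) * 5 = 675 / 4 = 168.75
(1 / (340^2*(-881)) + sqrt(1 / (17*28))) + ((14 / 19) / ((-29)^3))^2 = -194769873281 / 21869000363229011600 + sqrt(119) / 238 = 0.05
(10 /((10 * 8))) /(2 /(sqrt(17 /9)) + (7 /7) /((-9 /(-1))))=-153 /23192 + 243 * sqrt(17) /11596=0.08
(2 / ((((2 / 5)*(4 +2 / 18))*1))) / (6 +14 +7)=5 / 111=0.05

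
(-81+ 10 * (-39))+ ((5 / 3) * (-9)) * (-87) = 834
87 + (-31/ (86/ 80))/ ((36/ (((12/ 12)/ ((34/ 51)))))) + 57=18421/ 129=142.80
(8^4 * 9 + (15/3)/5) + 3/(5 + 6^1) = 405518/11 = 36865.27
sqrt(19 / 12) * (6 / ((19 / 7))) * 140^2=137200 * sqrt(57) / 19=54517.75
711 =711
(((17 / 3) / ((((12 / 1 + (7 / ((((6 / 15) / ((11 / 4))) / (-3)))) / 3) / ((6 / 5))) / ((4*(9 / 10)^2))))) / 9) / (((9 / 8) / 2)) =-256 / 2125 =-0.12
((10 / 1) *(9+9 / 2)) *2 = 270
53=53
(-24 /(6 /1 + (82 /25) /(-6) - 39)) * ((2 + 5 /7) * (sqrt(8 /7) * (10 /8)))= 21375 * sqrt(14) /30821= 2.59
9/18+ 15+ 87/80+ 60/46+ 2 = 36601/1840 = 19.89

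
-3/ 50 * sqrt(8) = -3 * sqrt(2)/ 25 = -0.17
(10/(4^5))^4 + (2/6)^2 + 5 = 3161095935481/618475290624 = 5.11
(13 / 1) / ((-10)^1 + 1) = -13 / 9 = -1.44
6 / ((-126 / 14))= -2 / 3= -0.67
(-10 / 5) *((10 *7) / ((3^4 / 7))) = -980 / 81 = -12.10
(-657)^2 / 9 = 47961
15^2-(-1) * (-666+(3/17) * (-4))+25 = -7084/17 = -416.71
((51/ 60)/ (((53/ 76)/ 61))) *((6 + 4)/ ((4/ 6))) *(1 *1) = 1115.26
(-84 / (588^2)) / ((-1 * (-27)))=-0.00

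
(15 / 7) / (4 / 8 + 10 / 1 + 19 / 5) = 150 / 1001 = 0.15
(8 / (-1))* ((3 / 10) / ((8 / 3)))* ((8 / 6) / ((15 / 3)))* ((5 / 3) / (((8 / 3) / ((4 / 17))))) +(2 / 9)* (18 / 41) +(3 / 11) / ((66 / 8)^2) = 922241 / 13915605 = 0.07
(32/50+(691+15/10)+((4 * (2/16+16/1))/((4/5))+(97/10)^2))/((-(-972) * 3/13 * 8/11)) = 8273551/1555200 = 5.32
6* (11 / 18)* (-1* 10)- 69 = -317 / 3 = -105.67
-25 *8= -200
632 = 632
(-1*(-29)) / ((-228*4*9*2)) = -29 / 16416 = -0.00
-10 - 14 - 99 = -123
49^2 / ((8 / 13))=31213 / 8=3901.62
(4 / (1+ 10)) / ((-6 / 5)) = -10 / 33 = -0.30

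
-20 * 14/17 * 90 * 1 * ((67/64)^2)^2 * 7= -222166109025/17825792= -12463.18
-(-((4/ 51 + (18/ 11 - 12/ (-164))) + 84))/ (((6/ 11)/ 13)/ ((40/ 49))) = 73290620/ 43911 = 1669.07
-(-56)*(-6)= -336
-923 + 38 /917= -922.96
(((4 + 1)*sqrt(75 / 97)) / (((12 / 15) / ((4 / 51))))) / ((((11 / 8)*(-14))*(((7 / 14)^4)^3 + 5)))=-2048000*sqrt(291) / 7801602039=-0.00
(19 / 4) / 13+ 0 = 19 / 52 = 0.37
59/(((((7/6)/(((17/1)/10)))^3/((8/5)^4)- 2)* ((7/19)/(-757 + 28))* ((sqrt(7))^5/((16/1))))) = 7386.25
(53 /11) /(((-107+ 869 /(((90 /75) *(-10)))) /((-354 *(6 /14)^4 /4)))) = 4559166 /56862883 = 0.08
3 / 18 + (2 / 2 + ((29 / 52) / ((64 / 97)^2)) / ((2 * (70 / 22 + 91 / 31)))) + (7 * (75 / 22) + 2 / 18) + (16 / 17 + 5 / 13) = 39738784446131 / 1495518216192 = 26.57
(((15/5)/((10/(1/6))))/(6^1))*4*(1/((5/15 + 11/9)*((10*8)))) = 3/11200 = 0.00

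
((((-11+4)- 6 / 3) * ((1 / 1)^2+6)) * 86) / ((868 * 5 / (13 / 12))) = -1677 / 1240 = -1.35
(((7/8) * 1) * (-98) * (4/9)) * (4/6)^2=-1372/81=-16.94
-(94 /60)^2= -2209 /900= -2.45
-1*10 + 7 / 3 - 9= -50 / 3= -16.67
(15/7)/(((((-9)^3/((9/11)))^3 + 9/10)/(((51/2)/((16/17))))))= -7225/88025525168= -0.00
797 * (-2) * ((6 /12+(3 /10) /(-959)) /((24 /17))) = -8115851 /14385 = -564.19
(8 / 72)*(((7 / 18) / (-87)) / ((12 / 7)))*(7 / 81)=-343 / 13699368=-0.00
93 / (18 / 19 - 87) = -589 / 545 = -1.08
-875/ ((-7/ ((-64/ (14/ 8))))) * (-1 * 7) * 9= 288000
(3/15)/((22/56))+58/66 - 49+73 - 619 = -97946/165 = -593.61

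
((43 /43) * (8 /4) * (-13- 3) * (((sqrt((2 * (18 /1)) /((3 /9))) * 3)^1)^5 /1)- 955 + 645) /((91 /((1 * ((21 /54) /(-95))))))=31 /2223 + 30233088 * sqrt(3) /1235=42401.02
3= 3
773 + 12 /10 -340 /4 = 689.20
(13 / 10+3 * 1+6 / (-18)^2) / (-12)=-583 / 1620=-0.36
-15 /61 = -0.25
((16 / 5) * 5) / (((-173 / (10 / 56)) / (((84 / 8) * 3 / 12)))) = -15 / 346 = -0.04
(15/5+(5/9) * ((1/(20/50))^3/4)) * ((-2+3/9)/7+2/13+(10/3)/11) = 108697/96096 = 1.13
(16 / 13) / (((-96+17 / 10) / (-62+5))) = 9120 / 12259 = 0.74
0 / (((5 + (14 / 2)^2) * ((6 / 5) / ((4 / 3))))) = 0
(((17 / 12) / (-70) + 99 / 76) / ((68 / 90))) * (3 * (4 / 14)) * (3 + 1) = 184203 / 31654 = 5.82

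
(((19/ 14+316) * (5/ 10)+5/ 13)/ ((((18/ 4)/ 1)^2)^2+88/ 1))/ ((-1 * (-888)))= 0.00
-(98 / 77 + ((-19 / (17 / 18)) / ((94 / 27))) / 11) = -6569 / 8789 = -0.75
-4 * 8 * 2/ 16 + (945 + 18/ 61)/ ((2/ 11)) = 633805/ 122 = 5195.12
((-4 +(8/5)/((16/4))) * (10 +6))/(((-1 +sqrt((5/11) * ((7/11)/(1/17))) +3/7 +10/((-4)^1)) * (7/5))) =9856 * sqrt(595)/11901 +332992/11901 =48.18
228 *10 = 2280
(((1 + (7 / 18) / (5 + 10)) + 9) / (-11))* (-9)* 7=18949 / 330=57.42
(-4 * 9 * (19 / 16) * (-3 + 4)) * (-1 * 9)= 1539 / 4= 384.75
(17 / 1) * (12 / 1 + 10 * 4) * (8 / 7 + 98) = 613496 / 7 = 87642.29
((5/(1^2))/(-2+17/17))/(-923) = 5/923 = 0.01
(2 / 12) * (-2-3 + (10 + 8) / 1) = 13 / 6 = 2.17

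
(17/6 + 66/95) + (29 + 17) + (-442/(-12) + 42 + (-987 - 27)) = -252407/285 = -885.64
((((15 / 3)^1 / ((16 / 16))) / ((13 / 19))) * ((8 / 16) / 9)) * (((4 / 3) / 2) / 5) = 19 / 351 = 0.05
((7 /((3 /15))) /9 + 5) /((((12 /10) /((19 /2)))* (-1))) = -1900 /27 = -70.37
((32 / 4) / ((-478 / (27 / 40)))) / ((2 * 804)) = -9 / 1281040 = -0.00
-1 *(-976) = 976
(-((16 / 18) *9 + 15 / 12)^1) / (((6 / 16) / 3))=-74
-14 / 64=-7 / 32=-0.22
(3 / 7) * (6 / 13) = 18 / 91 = 0.20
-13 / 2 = -6.50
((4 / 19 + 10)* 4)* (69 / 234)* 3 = 8924 / 247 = 36.13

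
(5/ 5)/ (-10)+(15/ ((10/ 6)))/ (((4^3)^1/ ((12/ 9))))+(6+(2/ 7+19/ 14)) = 4329/ 560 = 7.73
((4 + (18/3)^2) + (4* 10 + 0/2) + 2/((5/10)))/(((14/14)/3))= 252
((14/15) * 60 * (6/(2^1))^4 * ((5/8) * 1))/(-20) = -567/4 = -141.75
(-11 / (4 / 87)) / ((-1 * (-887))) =-957 / 3548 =-0.27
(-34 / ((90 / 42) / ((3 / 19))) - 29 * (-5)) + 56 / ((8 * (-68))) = 919851 / 6460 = 142.39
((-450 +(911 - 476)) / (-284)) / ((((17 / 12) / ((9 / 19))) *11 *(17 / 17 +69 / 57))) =135 / 185878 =0.00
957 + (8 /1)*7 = 1013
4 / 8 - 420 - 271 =-690.50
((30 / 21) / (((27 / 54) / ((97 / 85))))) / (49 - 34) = 388 / 1785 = 0.22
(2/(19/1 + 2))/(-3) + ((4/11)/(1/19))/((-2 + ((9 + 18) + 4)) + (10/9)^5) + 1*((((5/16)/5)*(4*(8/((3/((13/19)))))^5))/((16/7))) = 201945574823261254/83969987612279769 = 2.40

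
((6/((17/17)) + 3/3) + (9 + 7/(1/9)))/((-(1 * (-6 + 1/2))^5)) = 2528/161051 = 0.02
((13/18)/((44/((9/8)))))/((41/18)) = 117/14432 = 0.01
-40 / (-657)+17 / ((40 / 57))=638233 / 26280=24.29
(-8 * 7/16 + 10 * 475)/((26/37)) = 351241/52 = 6754.63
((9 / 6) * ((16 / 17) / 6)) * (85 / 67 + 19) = 5432 / 1139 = 4.77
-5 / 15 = -1 / 3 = -0.33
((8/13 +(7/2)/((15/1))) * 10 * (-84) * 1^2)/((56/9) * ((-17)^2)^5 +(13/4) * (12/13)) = -83412/1467643559527223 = -0.00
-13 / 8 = -1.62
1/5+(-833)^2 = 3469446/5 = 693889.20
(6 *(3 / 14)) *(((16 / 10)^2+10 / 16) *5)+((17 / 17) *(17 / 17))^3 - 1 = 20.48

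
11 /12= 0.92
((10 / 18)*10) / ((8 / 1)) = 25 / 36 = 0.69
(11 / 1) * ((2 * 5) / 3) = 110 / 3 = 36.67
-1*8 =-8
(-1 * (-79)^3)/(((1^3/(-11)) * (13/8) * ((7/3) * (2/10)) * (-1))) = 650811480/91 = 7151774.51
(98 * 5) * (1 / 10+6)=2989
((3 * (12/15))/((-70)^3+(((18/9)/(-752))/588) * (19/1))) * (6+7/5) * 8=-0.00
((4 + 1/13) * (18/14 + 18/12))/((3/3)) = 159/14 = 11.36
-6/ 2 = -3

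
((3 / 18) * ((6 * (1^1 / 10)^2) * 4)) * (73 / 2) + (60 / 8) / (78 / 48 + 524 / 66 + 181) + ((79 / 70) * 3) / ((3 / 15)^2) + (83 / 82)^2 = 737164251909 / 8456942900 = 87.17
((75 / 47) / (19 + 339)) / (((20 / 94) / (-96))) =-360 / 179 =-2.01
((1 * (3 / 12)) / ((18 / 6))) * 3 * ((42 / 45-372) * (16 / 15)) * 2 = -197.90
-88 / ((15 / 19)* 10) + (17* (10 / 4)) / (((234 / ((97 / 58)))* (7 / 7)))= -7358003 / 678600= -10.84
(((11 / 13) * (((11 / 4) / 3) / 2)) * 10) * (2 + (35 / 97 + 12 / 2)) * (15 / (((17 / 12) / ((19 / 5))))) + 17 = 28331764 / 21437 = 1321.63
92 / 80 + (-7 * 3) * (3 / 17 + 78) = -557789 / 340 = -1640.56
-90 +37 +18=-35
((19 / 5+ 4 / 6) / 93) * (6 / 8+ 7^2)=13333 / 5580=2.39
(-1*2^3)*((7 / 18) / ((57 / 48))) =-448 / 171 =-2.62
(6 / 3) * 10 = 20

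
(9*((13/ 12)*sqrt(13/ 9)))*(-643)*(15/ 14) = -125385*sqrt(13)/ 56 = -8072.89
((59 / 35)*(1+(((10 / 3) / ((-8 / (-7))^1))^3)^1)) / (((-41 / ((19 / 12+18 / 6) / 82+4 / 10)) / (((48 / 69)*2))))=-5902627211 / 8768768400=-0.67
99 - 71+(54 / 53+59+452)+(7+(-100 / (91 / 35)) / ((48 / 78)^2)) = 377747 / 848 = 445.46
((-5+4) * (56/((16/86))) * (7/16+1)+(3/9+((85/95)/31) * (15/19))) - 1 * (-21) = -220954055/537168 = -411.33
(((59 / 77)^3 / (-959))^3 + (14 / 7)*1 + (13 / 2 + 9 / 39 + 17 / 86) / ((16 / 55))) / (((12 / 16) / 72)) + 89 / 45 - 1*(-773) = 6867985201571933133838433444434328 / 2111041007779384857051021211065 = 3253.36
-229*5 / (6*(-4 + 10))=-1145 / 36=-31.81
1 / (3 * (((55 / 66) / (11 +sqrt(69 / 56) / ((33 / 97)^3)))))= 22 / 5 +912673 * sqrt(966) / 2515590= 15.68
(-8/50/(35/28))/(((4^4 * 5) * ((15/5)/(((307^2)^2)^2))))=-78905450517641748001/30000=-2630181683921391.60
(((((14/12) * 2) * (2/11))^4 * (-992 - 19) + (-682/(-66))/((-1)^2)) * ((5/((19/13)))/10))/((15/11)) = -6063031/1078110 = -5.62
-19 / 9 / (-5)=0.42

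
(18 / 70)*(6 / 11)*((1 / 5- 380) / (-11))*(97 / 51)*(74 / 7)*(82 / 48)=838307853 / 5039650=166.34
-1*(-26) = 26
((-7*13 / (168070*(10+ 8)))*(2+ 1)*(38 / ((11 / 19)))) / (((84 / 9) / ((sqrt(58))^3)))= -136097*sqrt(58) / 3697540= -0.28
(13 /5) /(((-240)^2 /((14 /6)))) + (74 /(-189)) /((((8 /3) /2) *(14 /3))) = -2659541 /42336000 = -0.06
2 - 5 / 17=29 / 17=1.71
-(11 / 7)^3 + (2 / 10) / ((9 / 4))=-58523 / 15435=-3.79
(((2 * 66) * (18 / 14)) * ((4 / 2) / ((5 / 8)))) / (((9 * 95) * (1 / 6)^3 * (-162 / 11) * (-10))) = 15488 / 16625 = 0.93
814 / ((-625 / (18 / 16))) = -3663 / 2500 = -1.47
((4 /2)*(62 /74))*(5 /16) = 155 /296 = 0.52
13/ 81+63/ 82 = 6169/ 6642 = 0.93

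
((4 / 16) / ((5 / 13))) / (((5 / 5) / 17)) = 221 / 20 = 11.05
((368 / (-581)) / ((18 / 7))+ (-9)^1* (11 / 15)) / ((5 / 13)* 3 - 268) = 332423 / 12956715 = 0.03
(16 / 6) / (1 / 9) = 24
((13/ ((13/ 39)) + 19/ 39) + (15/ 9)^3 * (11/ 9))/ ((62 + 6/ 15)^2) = 3565375/ 307509696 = 0.01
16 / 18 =8 / 9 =0.89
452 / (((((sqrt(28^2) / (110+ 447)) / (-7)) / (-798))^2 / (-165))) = -920912927308605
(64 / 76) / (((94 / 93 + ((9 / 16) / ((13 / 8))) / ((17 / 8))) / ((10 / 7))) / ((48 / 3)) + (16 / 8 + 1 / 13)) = 26307840 / 66488353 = 0.40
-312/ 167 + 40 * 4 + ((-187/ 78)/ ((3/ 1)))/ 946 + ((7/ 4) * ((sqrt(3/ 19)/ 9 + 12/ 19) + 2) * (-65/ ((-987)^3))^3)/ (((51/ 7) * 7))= 274625 * sqrt(57)/ 4429784628888621880159696878324 + 7265827810934366566442666812706316503/ 45948187162293279819838686964686708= 158.13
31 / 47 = 0.66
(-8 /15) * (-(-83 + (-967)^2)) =7480048 /15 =498669.87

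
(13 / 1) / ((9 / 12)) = 52 / 3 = 17.33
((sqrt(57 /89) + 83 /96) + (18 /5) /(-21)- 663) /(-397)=2225351 /1333920- sqrt(5073) /35333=1.67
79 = 79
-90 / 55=-18 / 11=-1.64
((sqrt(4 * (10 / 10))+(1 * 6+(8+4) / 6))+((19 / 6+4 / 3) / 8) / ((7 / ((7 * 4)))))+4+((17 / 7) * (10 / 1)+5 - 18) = 771 / 28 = 27.54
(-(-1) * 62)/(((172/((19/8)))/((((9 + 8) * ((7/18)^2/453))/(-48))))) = -490637/4846998528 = -0.00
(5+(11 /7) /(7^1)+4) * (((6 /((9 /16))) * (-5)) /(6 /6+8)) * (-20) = 1446400 /1323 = 1093.27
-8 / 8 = -1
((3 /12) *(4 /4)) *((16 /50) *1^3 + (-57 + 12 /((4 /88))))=5183 /100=51.83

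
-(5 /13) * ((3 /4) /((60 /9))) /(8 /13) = -9 /128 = -0.07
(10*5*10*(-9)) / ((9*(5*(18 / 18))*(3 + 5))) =-25 / 2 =-12.50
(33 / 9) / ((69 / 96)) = 352 / 69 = 5.10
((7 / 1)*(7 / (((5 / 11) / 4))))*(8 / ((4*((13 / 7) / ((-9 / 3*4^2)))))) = -1448832 / 65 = -22289.72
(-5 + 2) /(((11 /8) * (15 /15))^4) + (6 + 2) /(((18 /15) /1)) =255956 /43923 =5.83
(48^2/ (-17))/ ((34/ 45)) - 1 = -52129/ 289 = -180.38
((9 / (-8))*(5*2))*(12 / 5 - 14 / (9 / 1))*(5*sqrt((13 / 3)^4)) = -891.94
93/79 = 1.18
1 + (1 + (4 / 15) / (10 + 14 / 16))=2.02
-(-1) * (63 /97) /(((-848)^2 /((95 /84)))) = 285 /279012352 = 0.00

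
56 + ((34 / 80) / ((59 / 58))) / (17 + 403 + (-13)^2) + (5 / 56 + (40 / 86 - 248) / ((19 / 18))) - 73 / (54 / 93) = -304.14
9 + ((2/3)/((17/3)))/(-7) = 1069/119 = 8.98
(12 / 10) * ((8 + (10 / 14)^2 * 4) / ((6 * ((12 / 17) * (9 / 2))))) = 1394 / 2205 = 0.63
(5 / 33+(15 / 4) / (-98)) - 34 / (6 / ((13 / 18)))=-463291 / 116424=-3.98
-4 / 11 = -0.36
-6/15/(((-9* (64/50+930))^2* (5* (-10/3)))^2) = -125/428389348109913515808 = -0.00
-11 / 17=-0.65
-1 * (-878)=878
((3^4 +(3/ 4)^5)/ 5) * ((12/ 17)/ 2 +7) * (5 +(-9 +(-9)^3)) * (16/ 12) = -508133925/ 4352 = -116758.71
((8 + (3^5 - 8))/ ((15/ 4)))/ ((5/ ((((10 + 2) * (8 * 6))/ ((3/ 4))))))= 248832/ 25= 9953.28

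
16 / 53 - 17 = -885 / 53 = -16.70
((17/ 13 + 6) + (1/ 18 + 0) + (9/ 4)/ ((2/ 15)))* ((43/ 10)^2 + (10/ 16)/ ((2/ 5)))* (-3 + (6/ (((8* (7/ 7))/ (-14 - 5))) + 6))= -13997879/ 2560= -5467.92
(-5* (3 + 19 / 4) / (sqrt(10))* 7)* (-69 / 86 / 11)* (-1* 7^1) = -104811* sqrt(10) / 7568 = -43.80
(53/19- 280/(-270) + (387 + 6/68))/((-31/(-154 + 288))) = -456828445/270351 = -1689.76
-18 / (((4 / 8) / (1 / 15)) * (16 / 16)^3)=-12 / 5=-2.40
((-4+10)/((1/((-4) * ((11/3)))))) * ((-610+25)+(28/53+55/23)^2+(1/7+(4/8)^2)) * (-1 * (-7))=527318751102/1485961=354867.15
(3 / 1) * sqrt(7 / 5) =3 * sqrt(35) / 5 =3.55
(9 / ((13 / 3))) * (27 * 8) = 5832 / 13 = 448.62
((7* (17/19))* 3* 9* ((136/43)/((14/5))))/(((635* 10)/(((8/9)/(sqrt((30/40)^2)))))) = 18496/518795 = 0.04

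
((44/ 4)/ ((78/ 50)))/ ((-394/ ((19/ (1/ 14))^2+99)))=-19485125/ 15366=-1268.07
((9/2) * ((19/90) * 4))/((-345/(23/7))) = -19/525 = -0.04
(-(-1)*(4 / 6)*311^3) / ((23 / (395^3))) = 3707681753002250 / 69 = 53734518159452.90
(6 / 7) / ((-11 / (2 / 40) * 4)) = -3 / 3080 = -0.00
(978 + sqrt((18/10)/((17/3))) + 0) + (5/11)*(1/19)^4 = 3*sqrt(255)/85 + 1401993323/1433531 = 978.56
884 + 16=900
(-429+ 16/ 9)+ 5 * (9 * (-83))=-37460/ 9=-4162.22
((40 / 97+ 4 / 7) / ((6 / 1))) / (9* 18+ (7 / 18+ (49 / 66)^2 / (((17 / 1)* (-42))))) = 49466736 / 48990521531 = 0.00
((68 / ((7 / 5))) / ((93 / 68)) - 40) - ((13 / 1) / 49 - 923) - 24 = 4075094 / 4557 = 894.25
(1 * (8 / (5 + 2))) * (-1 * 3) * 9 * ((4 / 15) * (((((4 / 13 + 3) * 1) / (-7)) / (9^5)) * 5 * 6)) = 2752 / 1393119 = 0.00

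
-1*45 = -45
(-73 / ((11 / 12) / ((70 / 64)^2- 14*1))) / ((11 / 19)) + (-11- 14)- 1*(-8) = 54028279 / 30976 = 1744.20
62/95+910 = 86512/95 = 910.65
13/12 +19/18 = 77/36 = 2.14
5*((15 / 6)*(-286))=-3575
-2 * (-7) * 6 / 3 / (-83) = -28 / 83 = -0.34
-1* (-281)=281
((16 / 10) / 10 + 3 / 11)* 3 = 357 / 275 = 1.30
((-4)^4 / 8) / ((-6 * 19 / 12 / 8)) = -512 / 19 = -26.95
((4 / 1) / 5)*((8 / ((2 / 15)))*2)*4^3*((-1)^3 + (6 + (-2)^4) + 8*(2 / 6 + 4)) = 342016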